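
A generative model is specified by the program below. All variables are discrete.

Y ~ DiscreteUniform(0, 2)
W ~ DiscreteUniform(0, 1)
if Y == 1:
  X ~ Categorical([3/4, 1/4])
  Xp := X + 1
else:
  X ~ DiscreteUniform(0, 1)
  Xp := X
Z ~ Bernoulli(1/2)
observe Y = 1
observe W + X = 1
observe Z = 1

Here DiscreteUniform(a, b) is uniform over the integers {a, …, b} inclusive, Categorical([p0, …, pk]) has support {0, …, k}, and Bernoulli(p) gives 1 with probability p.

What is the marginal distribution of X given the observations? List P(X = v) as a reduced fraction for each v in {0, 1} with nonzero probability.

P(X=0) = 3/4, P(X=1) = 1/4

Enumerate traces; 2 have nonzero weight after conditioning:
  (Y=1, W=0, X=1, Z=1) weight 1/48
  (Y=1, W=1, X=0, Z=1) weight 1/16
Group by X:
  weight(X=0) = 1/16
  weight(X=1) = 1/48
Total weight = 1/16 + 1/48 = 1/12
P(X=0 | obs) = 1/16 / 1/12 = 3/4
P(X=1 | obs) = 1/48 / 1/12 = 1/4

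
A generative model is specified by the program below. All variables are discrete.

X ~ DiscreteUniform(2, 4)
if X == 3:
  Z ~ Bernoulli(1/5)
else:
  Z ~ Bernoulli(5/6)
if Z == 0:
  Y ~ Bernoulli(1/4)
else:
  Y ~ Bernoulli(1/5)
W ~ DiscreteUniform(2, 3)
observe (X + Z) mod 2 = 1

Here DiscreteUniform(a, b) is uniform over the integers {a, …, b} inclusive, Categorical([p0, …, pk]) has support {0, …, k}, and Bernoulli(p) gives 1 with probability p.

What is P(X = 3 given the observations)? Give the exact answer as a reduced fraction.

Enumerate traces; 12 have nonzero weight after conditioning:
  (X=2, Z=1, Y=0, W=2) weight 1/9
  (X=2, Z=1, Y=0, W=3) weight 1/9
  (X=2, Z=1, Y=1, W=2) weight 1/36
  (X=2, Z=1, Y=1, W=3) weight 1/36
  (X=3, Z=0, Y=0, W=2) weight 1/10
  (X=3, Z=0, Y=0, W=3) weight 1/10
  (X=3, Z=0, Y=1, W=2) weight 1/30
  (X=3, Z=0, Y=1, W=3) weight 1/30
  (X=4, Z=1, Y=0, W=2) weight 1/9
  … 3 more
Group by X:
  weight(X=2) = 5/18
  weight(X=3) = 4/15
  weight(X=4) = 5/18
Total weight = 5/18 + 4/15 + 5/18 = 37/45
P(X=2 | obs) = 5/18 / 37/45 = 25/74
P(X=3 | obs) = 4/15 / 37/45 = 12/37
P(X=4 | obs) = 5/18 / 37/45 = 25/74

P(X = 3 | obs) = 12/37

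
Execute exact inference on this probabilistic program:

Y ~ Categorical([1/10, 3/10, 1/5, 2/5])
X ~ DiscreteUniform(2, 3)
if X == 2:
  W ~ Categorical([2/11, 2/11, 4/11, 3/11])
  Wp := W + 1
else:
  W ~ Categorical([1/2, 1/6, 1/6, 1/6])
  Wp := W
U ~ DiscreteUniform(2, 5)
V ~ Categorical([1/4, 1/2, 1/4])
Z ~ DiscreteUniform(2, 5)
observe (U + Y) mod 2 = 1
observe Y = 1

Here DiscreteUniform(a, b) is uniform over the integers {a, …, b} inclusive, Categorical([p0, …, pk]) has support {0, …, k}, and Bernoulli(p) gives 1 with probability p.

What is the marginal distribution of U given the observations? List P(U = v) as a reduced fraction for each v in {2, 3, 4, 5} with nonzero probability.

P(U=2) = 1/2, P(U=4) = 1/2

Enumerate traces; 192 have nonzero weight after conditioning:
  (Y=1, X=2, W=0, U=2, V=0, Z=2) weight 3/7040
  (Y=1, X=2, W=0, U=2, V=0, Z=3) weight 3/7040
  (Y=1, X=2, W=0, U=2, V=0, Z=4) weight 3/7040
  (Y=1, X=2, W=0, U=2, V=0, Z=5) weight 3/7040
  (Y=1, X=2, W=0, U=2, V=1, Z=2) weight 3/3520
  (Y=1, X=2, W=0, U=2, V=1, Z=3) weight 3/3520
  (Y=1, X=2, W=0, U=2, V=1, Z=4) weight 3/3520
  (Y=1, X=2, W=0, U=2, V=1, Z=5) weight 3/3520
  (Y=1, X=2, W=0, U=4, V=0, Z=2) weight 3/7040
  … 183 more
Group by U:
  weight(U=2) = 3/40
  weight(U=4) = 3/40
Total weight = 3/40 + 3/40 = 3/20
P(U=2 | obs) = 3/40 / 3/20 = 1/2
P(U=4 | obs) = 3/40 / 3/20 = 1/2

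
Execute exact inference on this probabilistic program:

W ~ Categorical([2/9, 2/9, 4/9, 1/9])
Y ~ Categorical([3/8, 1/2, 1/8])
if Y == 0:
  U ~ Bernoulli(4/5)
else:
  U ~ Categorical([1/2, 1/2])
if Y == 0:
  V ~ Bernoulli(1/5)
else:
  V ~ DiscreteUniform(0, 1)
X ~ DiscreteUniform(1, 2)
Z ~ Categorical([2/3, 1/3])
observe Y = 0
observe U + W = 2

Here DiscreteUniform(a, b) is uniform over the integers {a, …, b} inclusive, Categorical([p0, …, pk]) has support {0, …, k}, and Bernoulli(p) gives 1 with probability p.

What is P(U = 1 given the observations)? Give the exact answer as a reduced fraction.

P(U = 1 | obs) = 2/3

Enumerate traces; 16 have nonzero weight after conditioning:
  (W=1, Y=0, U=1, V=0, X=1, Z=0) weight 4/225
  (W=1, Y=0, U=1, V=0, X=1, Z=1) weight 2/225
  (W=1, Y=0, U=1, V=0, X=2, Z=0) weight 4/225
  (W=1, Y=0, U=1, V=0, X=2, Z=1) weight 2/225
  (W=1, Y=0, U=1, V=1, X=1, Z=0) weight 1/225
  (W=1, Y=0, U=1, V=1, X=1, Z=1) weight 1/450
  (W=1, Y=0, U=1, V=1, X=2, Z=0) weight 1/225
  (W=1, Y=0, U=1, V=1, X=2, Z=1) weight 1/450
  (W=2, Y=0, U=0, V=0, X=1, Z=0) weight 2/225
  … 7 more
Group by U:
  weight(U=0) = 1/30
  weight(U=1) = 1/15
Total weight = 1/30 + 1/15 = 1/10
P(U=0 | obs) = 1/30 / 1/10 = 1/3
P(U=1 | obs) = 1/15 / 1/10 = 2/3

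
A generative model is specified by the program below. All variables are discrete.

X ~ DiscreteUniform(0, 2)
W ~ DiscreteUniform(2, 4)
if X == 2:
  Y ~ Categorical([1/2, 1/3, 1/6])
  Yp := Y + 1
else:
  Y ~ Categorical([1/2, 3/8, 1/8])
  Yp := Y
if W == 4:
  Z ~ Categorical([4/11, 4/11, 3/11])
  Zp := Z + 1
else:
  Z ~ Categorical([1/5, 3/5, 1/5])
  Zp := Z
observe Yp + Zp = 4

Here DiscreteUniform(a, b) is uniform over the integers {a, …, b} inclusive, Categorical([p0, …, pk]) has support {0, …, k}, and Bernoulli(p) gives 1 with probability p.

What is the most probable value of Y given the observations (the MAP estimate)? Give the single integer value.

Enumerate traces; 15 have nonzero weight after conditioning:
  (X=0, W=2, Y=2, Z=2) weight 1/360
  (X=0, W=3, Y=2, Z=2) weight 1/360
  (X=0, W=4, Y=1, Z=2) weight 1/88
  (X=0, W=4, Y=2, Z=1) weight 1/198
  (X=1, W=2, Y=2, Z=2) weight 1/360
  (X=1, W=3, Y=2, Z=2) weight 1/360
  (X=1, W=4, Y=1, Z=2) weight 1/88
  (X=1, W=4, Y=2, Z=1) weight 1/198
  (X=2, W=4, Y=0, Z=2) weight 1/66
  … 6 more
Group by Y:
  weight(Y=0) = 1/66
  weight(Y=1) = 101/1980
  weight(Y=2) = 149/2970
Total weight = 1/66 + 101/1980 + 149/2970 = 691/5940
P(Y=0 | obs) = 1/66 / 691/5940 = 90/691
P(Y=1 | obs) = 101/1980 / 691/5940 = 303/691
P(Y=2 | obs) = 149/2970 / 691/5940 = 298/691
argmax = 1

argmax_v P(Y = v | obs) = 1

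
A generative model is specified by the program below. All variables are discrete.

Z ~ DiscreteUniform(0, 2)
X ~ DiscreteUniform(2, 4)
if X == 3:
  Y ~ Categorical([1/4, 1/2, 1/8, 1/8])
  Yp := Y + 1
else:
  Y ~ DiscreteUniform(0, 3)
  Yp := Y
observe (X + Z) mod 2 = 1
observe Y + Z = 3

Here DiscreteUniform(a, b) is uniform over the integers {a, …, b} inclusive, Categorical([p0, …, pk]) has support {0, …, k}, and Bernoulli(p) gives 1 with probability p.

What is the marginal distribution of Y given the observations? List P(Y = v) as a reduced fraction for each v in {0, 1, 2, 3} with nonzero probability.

P(Y=1) = 4/9, P(Y=2) = 4/9, P(Y=3) = 1/9

Enumerate traces; 4 have nonzero weight after conditioning:
  (Z=0, X=3, Y=3) weight 1/72
  (Z=1, X=2, Y=2) weight 1/36
  (Z=1, X=4, Y=2) weight 1/36
  (Z=2, X=3, Y=1) weight 1/18
Group by Y:
  weight(Y=1) = 1/18
  weight(Y=2) = 1/18
  weight(Y=3) = 1/72
Total weight = 1/18 + 1/18 + 1/72 = 1/8
P(Y=1 | obs) = 1/18 / 1/8 = 4/9
P(Y=2 | obs) = 1/18 / 1/8 = 4/9
P(Y=3 | obs) = 1/72 / 1/8 = 1/9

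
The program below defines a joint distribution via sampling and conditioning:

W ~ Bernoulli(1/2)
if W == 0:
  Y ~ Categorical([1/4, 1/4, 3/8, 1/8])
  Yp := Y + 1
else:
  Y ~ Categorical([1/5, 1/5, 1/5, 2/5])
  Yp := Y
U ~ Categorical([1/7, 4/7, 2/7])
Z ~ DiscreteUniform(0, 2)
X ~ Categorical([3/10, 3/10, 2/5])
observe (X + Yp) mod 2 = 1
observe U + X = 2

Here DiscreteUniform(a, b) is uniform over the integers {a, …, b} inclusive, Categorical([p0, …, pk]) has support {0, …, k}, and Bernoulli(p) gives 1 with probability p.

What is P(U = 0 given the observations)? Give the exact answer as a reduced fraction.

P(U = 0 | obs) = 98/431

Enumerate traces; 36 have nonzero weight after conditioning:
  (W=0, Y=0, U=0, Z=0, X=2) weight 1/420
  (W=0, Y=0, U=0, Z=1, X=2) weight 1/420
  (W=0, Y=0, U=0, Z=2, X=2) weight 1/420
  (W=0, Y=0, U=2, Z=0, X=0) weight 1/280
  (W=0, Y=0, U=2, Z=1, X=0) weight 1/280
  (W=0, Y=0, U=2, Z=2, X=0) weight 1/280
  (W=0, Y=1, U=1, Z=0, X=1) weight 1/140
  (W=0, Y=1, U=1, Z=1, X=1) weight 1/140
  … 28 more
Group by U:
  weight(U=0) = 7/200
  weight(U=1) = 93/1400
  weight(U=2) = 21/400
Total weight = 7/200 + 93/1400 + 21/400 = 431/2800
P(U=0 | obs) = 7/200 / 431/2800 = 98/431
P(U=1 | obs) = 93/1400 / 431/2800 = 186/431
P(U=2 | obs) = 21/400 / 431/2800 = 147/431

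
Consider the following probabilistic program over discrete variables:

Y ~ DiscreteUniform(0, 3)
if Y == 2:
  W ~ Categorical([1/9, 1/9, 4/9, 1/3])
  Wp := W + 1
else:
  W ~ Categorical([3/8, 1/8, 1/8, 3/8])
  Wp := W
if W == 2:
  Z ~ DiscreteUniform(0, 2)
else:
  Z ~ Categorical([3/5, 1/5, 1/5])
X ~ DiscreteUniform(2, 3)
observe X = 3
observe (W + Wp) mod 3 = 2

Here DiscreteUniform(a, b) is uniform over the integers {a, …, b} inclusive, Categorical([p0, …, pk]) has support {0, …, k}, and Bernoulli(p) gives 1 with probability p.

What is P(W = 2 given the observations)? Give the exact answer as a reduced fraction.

P(W = 2 | obs) = 32/59

Enumerate traces; 12 have nonzero weight after conditioning:
  (Y=0, W=1, Z=0, X=3) weight 3/320
  (Y=0, W=1, Z=1, X=3) weight 1/320
  (Y=0, W=1, Z=2, X=3) weight 1/320
  (Y=1, W=1, Z=0, X=3) weight 3/320
  (Y=1, W=1, Z=1, X=3) weight 1/320
  (Y=1, W=1, Z=2, X=3) weight 1/320
  (Y=2, W=2, Z=0, X=3) weight 1/54
  (Y=2, W=2, Z=1, X=3) weight 1/54
  … 4 more
Group by W:
  weight(W=1) = 3/64
  weight(W=2) = 1/18
Total weight = 3/64 + 1/18 = 59/576
P(W=1 | obs) = 3/64 / 59/576 = 27/59
P(W=2 | obs) = 1/18 / 59/576 = 32/59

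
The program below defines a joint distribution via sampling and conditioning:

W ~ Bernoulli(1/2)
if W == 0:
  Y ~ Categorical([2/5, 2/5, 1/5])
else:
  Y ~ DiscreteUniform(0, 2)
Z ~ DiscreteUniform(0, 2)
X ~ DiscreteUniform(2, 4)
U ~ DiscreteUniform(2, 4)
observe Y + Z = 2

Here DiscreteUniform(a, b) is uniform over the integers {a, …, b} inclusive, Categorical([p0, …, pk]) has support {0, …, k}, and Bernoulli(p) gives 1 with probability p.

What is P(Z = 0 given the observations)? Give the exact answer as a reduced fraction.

P(Z = 0 | obs) = 4/15

Enumerate traces; 54 have nonzero weight after conditioning:
  (W=0, Y=0, Z=2, X=2, U=2) weight 1/135
  (W=0, Y=0, Z=2, X=2, U=3) weight 1/135
  (W=0, Y=0, Z=2, X=2, U=4) weight 1/135
  (W=0, Y=0, Z=2, X=3, U=2) weight 1/135
  (W=0, Y=0, Z=2, X=3, U=3) weight 1/135
  (W=0, Y=0, Z=2, X=3, U=4) weight 1/135
  (W=0, Y=0, Z=2, X=4, U=2) weight 1/135
  (W=0, Y=0, Z=2, X=4, U=3) weight 1/135
  (W=0, Y=1, Z=1, X=2, U=2) weight 1/135
  (W=0, Y=2, Z=0, X=2, U=2) weight 1/270
  … 44 more
Group by Z:
  weight(Z=0) = 4/45
  weight(Z=1) = 11/90
  weight(Z=2) = 11/90
Total weight = 4/45 + 11/90 + 11/90 = 1/3
P(Z=0 | obs) = 4/45 / 1/3 = 4/15
P(Z=1 | obs) = 11/90 / 1/3 = 11/30
P(Z=2 | obs) = 11/90 / 1/3 = 11/30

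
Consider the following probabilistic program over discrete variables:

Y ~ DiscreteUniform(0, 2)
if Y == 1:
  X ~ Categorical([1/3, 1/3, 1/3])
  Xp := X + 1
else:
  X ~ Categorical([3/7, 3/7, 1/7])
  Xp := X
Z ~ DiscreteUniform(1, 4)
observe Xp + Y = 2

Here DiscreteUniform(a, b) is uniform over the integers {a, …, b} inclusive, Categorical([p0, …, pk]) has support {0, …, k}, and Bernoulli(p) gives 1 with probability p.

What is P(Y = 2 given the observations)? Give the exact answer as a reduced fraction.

Enumerate traces; 12 have nonzero weight after conditioning:
  (Y=0, X=2, Z=1) weight 1/84
  (Y=0, X=2, Z=2) weight 1/84
  (Y=0, X=2, Z=3) weight 1/84
  (Y=0, X=2, Z=4) weight 1/84
  (Y=1, X=0, Z=1) weight 1/36
  (Y=1, X=0, Z=2) weight 1/36
  (Y=1, X=0, Z=3) weight 1/36
  (Y=1, X=0, Z=4) weight 1/36
  (Y=2, X=0, Z=1) weight 1/28
  … 3 more
Group by Y:
  weight(Y=0) = 1/21
  weight(Y=1) = 1/9
  weight(Y=2) = 1/7
Total weight = 1/21 + 1/9 + 1/7 = 19/63
P(Y=0 | obs) = 1/21 / 19/63 = 3/19
P(Y=1 | obs) = 1/9 / 19/63 = 7/19
P(Y=2 | obs) = 1/7 / 19/63 = 9/19

P(Y = 2 | obs) = 9/19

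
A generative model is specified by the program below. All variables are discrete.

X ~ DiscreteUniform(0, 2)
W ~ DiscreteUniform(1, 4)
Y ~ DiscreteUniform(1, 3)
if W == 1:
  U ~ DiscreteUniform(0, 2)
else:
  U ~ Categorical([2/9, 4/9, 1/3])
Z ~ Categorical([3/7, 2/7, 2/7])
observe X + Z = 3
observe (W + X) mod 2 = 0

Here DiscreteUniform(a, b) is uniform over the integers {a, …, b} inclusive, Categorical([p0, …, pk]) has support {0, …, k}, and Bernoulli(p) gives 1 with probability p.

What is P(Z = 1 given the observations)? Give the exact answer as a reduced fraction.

Enumerate traces; 36 have nonzero weight after conditioning:
  (X=1, W=1, Y=1, U=0, Z=2) weight 1/378
  (X=1, W=1, Y=1, U=1, Z=2) weight 1/378
  (X=1, W=1, Y=1, U=2, Z=2) weight 1/378
  (X=1, W=1, Y=2, U=0, Z=2) weight 1/378
  (X=1, W=1, Y=2, U=1, Z=2) weight 1/378
  (X=1, W=1, Y=2, U=2, Z=2) weight 1/378
  (X=1, W=1, Y=3, U=0, Z=2) weight 1/378
  (X=1, W=1, Y=3, U=1, Z=2) weight 1/378
  (X=2, W=2, Y=1, U=0, Z=1) weight 1/567
  … 27 more
Group by Z:
  weight(Z=1) = 1/21
  weight(Z=2) = 1/21
Total weight = 1/21 + 1/21 = 2/21
P(Z=1 | obs) = 1/21 / 2/21 = 1/2
P(Z=2 | obs) = 1/21 / 2/21 = 1/2

P(Z = 1 | obs) = 1/2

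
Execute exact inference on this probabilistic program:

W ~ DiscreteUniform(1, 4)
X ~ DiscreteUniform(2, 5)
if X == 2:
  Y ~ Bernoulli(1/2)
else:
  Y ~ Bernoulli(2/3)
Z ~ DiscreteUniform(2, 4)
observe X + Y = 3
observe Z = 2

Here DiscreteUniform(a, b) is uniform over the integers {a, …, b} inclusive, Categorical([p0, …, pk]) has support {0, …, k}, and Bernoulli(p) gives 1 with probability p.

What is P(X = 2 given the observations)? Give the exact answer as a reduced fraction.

P(X = 2 | obs) = 3/5

Enumerate traces; 8 have nonzero weight after conditioning:
  (W=1, X=2, Y=1, Z=2) weight 1/96
  (W=1, X=3, Y=0, Z=2) weight 1/144
  (W=2, X=2, Y=1, Z=2) weight 1/96
  (W=2, X=3, Y=0, Z=2) weight 1/144
  (W=3, X=2, Y=1, Z=2) weight 1/96
  (W=3, X=3, Y=0, Z=2) weight 1/144
  (W=4, X=2, Y=1, Z=2) weight 1/96
  (W=4, X=3, Y=0, Z=2) weight 1/144
Group by X:
  weight(X=2) = 1/24
  weight(X=3) = 1/36
Total weight = 1/24 + 1/36 = 5/72
P(X=2 | obs) = 1/24 / 5/72 = 3/5
P(X=3 | obs) = 1/36 / 5/72 = 2/5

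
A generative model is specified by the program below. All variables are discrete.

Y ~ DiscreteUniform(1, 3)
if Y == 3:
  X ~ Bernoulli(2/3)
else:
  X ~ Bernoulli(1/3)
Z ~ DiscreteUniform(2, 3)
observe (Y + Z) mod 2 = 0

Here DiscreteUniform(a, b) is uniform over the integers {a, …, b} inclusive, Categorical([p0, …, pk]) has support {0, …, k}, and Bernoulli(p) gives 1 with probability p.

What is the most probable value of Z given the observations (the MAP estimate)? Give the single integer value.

Enumerate traces; 6 have nonzero weight after conditioning:
  (Y=1, X=0, Z=3) weight 1/9
  (Y=1, X=1, Z=3) weight 1/18
  (Y=2, X=0, Z=2) weight 1/9
  (Y=2, X=1, Z=2) weight 1/18
  (Y=3, X=0, Z=3) weight 1/18
  (Y=3, X=1, Z=3) weight 1/9
Group by Z:
  weight(Z=2) = 1/6
  weight(Z=3) = 1/3
Total weight = 1/6 + 1/3 = 1/2
P(Z=2 | obs) = 1/6 / 1/2 = 1/3
P(Z=3 | obs) = 1/3 / 1/2 = 2/3
argmax = 3

argmax_v P(Z = v | obs) = 3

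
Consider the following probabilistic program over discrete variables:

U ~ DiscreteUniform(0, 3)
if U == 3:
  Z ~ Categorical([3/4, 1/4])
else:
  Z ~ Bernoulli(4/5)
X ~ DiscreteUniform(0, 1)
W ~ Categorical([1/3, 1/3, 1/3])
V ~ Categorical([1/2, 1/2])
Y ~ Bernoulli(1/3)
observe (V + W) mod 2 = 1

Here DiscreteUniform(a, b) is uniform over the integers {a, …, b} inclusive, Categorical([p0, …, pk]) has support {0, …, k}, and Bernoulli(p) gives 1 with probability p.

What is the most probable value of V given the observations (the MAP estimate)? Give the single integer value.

Enumerate traces; 96 have nonzero weight after conditioning:
  (U=0, Z=0, X=0, W=0, V=1, Y=0) weight 1/360
  (U=0, Z=0, X=0, W=0, V=1, Y=1) weight 1/720
  (U=0, Z=0, X=0, W=1, V=0, Y=0) weight 1/360
  (U=0, Z=0, X=0, W=1, V=0, Y=1) weight 1/720
  (U=0, Z=0, X=0, W=2, V=1, Y=0) weight 1/360
  (U=0, Z=0, X=0, W=2, V=1, Y=1) weight 1/720
  (U=0, Z=0, X=1, W=0, V=1, Y=0) weight 1/360
  (U=0, Z=0, X=1, W=0, V=1, Y=1) weight 1/720
  … 88 more
Group by V:
  weight(V=0) = 1/6
  weight(V=1) = 1/3
Total weight = 1/6 + 1/3 = 1/2
P(V=0 | obs) = 1/6 / 1/2 = 1/3
P(V=1 | obs) = 1/3 / 1/2 = 2/3
argmax = 1

argmax_v P(V = v | obs) = 1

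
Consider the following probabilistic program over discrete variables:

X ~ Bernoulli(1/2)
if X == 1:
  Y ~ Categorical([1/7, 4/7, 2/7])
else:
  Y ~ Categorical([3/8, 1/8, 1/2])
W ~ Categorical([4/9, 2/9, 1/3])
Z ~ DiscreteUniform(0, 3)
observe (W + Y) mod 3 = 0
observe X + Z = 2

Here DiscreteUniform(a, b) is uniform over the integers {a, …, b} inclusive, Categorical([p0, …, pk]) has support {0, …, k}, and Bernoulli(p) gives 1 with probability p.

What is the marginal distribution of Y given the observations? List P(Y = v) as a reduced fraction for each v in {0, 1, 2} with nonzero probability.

Enumerate traces; 6 have nonzero weight after conditioning:
  (X=0, Y=0, W=0, Z=2) weight 1/48
  (X=0, Y=1, W=2, Z=2) weight 1/192
  (X=0, Y=2, W=1, Z=2) weight 1/72
  (X=1, Y=0, W=0, Z=1) weight 1/126
  (X=1, Y=1, W=2, Z=1) weight 1/42
  (X=1, Y=2, W=1, Z=1) weight 1/126
Group by Y:
  weight(Y=0) = 29/1008
  weight(Y=1) = 13/448
  weight(Y=2) = 11/504
Total weight = 29/1008 + 13/448 + 11/504 = 107/1344
P(Y=0 | obs) = 29/1008 / 107/1344 = 116/321
P(Y=1 | obs) = 13/448 / 107/1344 = 39/107
P(Y=2 | obs) = 11/504 / 107/1344 = 88/321

P(Y=0) = 116/321, P(Y=1) = 39/107, P(Y=2) = 88/321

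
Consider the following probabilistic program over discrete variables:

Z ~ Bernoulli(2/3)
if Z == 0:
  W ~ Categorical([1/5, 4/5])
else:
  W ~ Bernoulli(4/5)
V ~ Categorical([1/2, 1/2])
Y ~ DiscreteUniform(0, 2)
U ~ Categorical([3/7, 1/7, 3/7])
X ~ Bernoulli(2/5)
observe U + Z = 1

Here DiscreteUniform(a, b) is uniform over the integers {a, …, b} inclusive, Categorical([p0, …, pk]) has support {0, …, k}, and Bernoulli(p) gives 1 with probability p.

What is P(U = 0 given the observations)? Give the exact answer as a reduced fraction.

P(U = 0 | obs) = 6/7

Enumerate traces; 48 have nonzero weight after conditioning:
  (Z=0, W=0, V=0, Y=0, U=1, X=0) weight 1/1050
  (Z=0, W=0, V=0, Y=0, U=1, X=1) weight 1/1575
  (Z=0, W=0, V=0, Y=1, U=1, X=0) weight 1/1050
  (Z=0, W=0, V=0, Y=1, U=1, X=1) weight 1/1575
  (Z=0, W=0, V=0, Y=2, U=1, X=0) weight 1/1050
  (Z=0, W=0, V=0, Y=2, U=1, X=1) weight 1/1575
  (Z=0, W=0, V=1, Y=0, U=1, X=0) weight 1/1050
  (Z=0, W=0, V=1, Y=0, U=1, X=1) weight 1/1575
  (Z=1, W=0, V=0, Y=0, U=0, X=0) weight 1/175
  … 39 more
Group by U:
  weight(U=0) = 2/7
  weight(U=1) = 1/21
Total weight = 2/7 + 1/21 = 1/3
P(U=0 | obs) = 2/7 / 1/3 = 6/7
P(U=1 | obs) = 1/21 / 1/3 = 1/7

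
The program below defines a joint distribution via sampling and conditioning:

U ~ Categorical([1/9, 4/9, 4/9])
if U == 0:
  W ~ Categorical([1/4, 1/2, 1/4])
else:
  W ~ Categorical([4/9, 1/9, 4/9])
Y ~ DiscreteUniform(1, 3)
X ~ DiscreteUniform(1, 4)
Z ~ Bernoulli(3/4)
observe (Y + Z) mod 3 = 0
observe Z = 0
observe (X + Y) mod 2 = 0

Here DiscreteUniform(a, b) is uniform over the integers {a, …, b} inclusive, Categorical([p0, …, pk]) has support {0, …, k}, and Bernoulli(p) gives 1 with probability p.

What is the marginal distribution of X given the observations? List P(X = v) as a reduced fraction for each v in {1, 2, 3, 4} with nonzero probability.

Enumerate traces; 18 have nonzero weight after conditioning:
  (U=0, W=0, Y=3, X=1, Z=0) weight 1/1728
  (U=0, W=0, Y=3, X=3, Z=0) weight 1/1728
  (U=0, W=1, Y=3, X=1, Z=0) weight 1/864
  (U=0, W=1, Y=3, X=3, Z=0) weight 1/864
  (U=0, W=2, Y=3, X=1, Z=0) weight 1/1728
  (U=0, W=2, Y=3, X=3, Z=0) weight 1/1728
  (U=1, W=0, Y=3, X=1, Z=0) weight 1/243
  (U=1, W=0, Y=3, X=3, Z=0) weight 1/243
  … 10 more
Group by X:
  weight(X=1) = 1/48
  weight(X=3) = 1/48
Total weight = 1/48 + 1/48 = 1/24
P(X=1 | obs) = 1/48 / 1/24 = 1/2
P(X=3 | obs) = 1/48 / 1/24 = 1/2

P(X=1) = 1/2, P(X=3) = 1/2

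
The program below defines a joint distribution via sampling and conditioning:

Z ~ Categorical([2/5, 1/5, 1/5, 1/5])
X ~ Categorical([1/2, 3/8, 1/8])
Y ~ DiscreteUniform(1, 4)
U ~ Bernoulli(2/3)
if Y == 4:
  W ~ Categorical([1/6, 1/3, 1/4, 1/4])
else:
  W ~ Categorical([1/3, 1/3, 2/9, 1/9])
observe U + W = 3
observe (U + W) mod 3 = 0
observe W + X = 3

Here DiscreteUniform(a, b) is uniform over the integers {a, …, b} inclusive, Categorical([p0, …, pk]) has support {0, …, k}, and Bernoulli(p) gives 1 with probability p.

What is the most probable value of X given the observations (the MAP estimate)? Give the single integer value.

Enumerate traces; 32 have nonzero weight after conditioning:
  (Z=0, X=0, Y=1, U=0, W=3) weight 1/540
  (Z=0, X=0, Y=2, U=0, W=3) weight 1/540
  (Z=0, X=0, Y=3, U=0, W=3) weight 1/540
  (Z=0, X=0, Y=4, U=0, W=3) weight 1/240
  (Z=0, X=1, Y=1, U=1, W=2) weight 1/180
  (Z=0, X=1, Y=2, U=1, W=2) weight 1/180
  (Z=0, X=1, Y=3, U=1, W=2) weight 1/180
  (Z=0, X=1, Y=4, U=1, W=2) weight 1/160
  … 24 more
Group by X:
  weight(X=0) = 7/288
  weight(X=1) = 11/192
Total weight = 7/288 + 11/192 = 47/576
P(X=0 | obs) = 7/288 / 47/576 = 14/47
P(X=1 | obs) = 11/192 / 47/576 = 33/47
argmax = 1

argmax_v P(X = v | obs) = 1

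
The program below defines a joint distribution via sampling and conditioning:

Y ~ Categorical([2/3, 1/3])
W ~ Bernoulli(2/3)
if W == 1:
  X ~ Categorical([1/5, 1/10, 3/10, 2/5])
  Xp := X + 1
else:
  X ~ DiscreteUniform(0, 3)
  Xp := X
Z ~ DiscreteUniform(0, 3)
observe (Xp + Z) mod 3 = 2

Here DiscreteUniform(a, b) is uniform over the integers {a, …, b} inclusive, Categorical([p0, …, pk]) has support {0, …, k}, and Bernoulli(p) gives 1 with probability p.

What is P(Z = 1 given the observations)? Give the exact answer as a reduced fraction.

P(Z = 1 | obs) = 29/69

Enumerate traces; 20 have nonzero weight after conditioning:
  (Y=0, W=0, X=0, Z=2) weight 1/72
  (Y=0, W=0, X=1, Z=1) weight 1/72
  (Y=0, W=0, X=2, Z=0) weight 1/72
  (Y=0, W=0, X=2, Z=3) weight 1/72
  (Y=0, W=0, X=3, Z=2) weight 1/72
  (Y=0, W=1, X=0, Z=1) weight 1/45
  (Y=0, W=1, X=1, Z=0) weight 1/90
  (Y=0, W=1, X=1, Z=3) weight 1/90
  … 12 more
Group by Z:
  weight(Z=0) = 3/80
  weight(Z=1) = 29/240
  weight(Z=2) = 11/120
  weight(Z=3) = 3/80
Total weight = 3/80 + 29/240 + 11/120 + 3/80 = 23/80
P(Z=0 | obs) = 3/80 / 23/80 = 3/23
P(Z=1 | obs) = 29/240 / 23/80 = 29/69
P(Z=2 | obs) = 11/120 / 23/80 = 22/69
P(Z=3 | obs) = 3/80 / 23/80 = 3/23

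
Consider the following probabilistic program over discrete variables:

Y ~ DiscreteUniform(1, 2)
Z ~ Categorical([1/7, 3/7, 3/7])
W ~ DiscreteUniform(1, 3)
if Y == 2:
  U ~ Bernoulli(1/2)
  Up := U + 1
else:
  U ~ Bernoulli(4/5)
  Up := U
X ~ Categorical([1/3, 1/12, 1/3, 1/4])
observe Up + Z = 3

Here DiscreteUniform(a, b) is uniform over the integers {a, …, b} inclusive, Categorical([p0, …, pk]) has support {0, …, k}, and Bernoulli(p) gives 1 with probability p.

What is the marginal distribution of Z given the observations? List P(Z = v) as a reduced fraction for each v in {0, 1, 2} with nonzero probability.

P(Z=1) = 5/18, P(Z=2) = 13/18

Enumerate traces; 36 have nonzero weight after conditioning:
  (Y=1, Z=2, W=1, U=1, X=0) weight 2/105
  (Y=1, Z=2, W=1, U=1, X=1) weight 1/210
  (Y=1, Z=2, W=1, U=1, X=2) weight 2/105
  (Y=1, Z=2, W=1, U=1, X=3) weight 1/70
  (Y=1, Z=2, W=2, U=1, X=0) weight 2/105
  (Y=1, Z=2, W=2, U=1, X=1) weight 1/210
  (Y=1, Z=2, W=2, U=1, X=2) weight 2/105
  (Y=1, Z=2, W=2, U=1, X=3) weight 1/70
  (Y=2, Z=1, W=1, U=1, X=0) weight 1/84
  … 27 more
Group by Z:
  weight(Z=1) = 3/28
  weight(Z=2) = 39/140
Total weight = 3/28 + 39/140 = 27/70
P(Z=1 | obs) = 3/28 / 27/70 = 5/18
P(Z=2 | obs) = 39/140 / 27/70 = 13/18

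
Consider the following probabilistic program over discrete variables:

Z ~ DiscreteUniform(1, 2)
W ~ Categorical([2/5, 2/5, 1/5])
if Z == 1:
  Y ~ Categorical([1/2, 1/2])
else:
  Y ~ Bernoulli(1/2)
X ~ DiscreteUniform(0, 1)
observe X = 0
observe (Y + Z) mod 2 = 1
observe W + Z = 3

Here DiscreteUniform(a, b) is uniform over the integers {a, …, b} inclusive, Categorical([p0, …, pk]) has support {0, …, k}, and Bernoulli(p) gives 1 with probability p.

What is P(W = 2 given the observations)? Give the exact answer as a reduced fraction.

Enumerate traces; 2 have nonzero weight after conditioning:
  (Z=1, W=2, Y=0, X=0) weight 1/40
  (Z=2, W=1, Y=1, X=0) weight 1/20
Group by W:
  weight(W=1) = 1/20
  weight(W=2) = 1/40
Total weight = 1/20 + 1/40 = 3/40
P(W=1 | obs) = 1/20 / 3/40 = 2/3
P(W=2 | obs) = 1/40 / 3/40 = 1/3

P(W = 2 | obs) = 1/3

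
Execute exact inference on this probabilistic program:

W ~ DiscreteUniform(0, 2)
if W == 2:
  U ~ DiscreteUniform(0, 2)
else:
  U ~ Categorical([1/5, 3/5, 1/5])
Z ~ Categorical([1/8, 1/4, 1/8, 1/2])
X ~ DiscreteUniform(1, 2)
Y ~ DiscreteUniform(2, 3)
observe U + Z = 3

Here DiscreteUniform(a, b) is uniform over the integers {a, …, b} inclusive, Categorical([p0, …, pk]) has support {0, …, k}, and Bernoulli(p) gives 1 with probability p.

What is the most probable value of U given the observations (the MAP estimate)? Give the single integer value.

Enumerate traces; 36 have nonzero weight after conditioning:
  (W=0, U=0, Z=3, X=1, Y=2) weight 1/120
  (W=0, U=0, Z=3, X=1, Y=3) weight 1/120
  (W=0, U=0, Z=3, X=2, Y=2) weight 1/120
  (W=0, U=0, Z=3, X=2, Y=3) weight 1/120
  (W=0, U=1, Z=2, X=1, Y=2) weight 1/160
  (W=0, U=1, Z=2, X=1, Y=3) weight 1/160
  (W=0, U=1, Z=2, X=2, Y=2) weight 1/160
  (W=0, U=1, Z=2, X=2, Y=3) weight 1/160
  (W=0, U=2, Z=1, X=1, Y=2) weight 1/240
  … 27 more
Group by U:
  weight(U=0) = 11/90
  weight(U=1) = 23/360
  weight(U=2) = 11/180
Total weight = 11/90 + 23/360 + 11/180 = 89/360
P(U=0 | obs) = 11/90 / 89/360 = 44/89
P(U=1 | obs) = 23/360 / 89/360 = 23/89
P(U=2 | obs) = 11/180 / 89/360 = 22/89
argmax = 0

argmax_v P(U = v | obs) = 0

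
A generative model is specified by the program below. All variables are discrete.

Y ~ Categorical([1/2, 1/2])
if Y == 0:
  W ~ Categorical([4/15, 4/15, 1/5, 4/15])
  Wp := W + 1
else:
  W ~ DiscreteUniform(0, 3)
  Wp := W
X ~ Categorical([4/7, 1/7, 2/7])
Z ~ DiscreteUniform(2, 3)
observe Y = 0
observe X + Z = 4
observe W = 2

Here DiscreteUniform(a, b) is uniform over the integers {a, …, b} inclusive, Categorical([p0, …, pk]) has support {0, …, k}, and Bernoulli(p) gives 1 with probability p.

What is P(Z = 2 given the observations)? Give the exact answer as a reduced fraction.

P(Z = 2 | obs) = 2/3

Enumerate traces; 2 have nonzero weight after conditioning:
  (Y=0, W=2, X=1, Z=3) weight 1/140
  (Y=0, W=2, X=2, Z=2) weight 1/70
Group by Z:
  weight(Z=2) = 1/70
  weight(Z=3) = 1/140
Total weight = 1/70 + 1/140 = 3/140
P(Z=2 | obs) = 1/70 / 3/140 = 2/3
P(Z=3 | obs) = 1/140 / 3/140 = 1/3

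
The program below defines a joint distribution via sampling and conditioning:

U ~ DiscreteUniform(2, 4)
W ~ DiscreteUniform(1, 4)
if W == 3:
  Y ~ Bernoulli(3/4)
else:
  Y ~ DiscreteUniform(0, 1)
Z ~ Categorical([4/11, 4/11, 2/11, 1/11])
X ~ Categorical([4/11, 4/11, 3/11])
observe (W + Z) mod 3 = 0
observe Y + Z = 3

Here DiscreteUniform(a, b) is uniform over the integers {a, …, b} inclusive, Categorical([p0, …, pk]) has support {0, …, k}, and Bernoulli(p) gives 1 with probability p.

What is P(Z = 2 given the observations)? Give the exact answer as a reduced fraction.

P(Z = 2 | obs) = 8/9

Enumerate traces; 27 have nonzero weight after conditioning:
  (U=2, W=1, Y=1, Z=2, X=0) weight 1/363
  (U=2, W=1, Y=1, Z=2, X=1) weight 1/363
  (U=2, W=1, Y=1, Z=2, X=2) weight 1/484
  (U=2, W=3, Y=0, Z=3, X=0) weight 1/1452
  (U=2, W=3, Y=0, Z=3, X=1) weight 1/1452
  (U=2, W=3, Y=0, Z=3, X=2) weight 1/1936
  (U=2, W=4, Y=1, Z=2, X=0) weight 1/363
  (U=2, W=4, Y=1, Z=2, X=1) weight 1/363
  … 19 more
Group by Z:
  weight(Z=2) = 1/22
  weight(Z=3) = 1/176
Total weight = 1/22 + 1/176 = 9/176
P(Z=2 | obs) = 1/22 / 9/176 = 8/9
P(Z=3 | obs) = 1/176 / 9/176 = 1/9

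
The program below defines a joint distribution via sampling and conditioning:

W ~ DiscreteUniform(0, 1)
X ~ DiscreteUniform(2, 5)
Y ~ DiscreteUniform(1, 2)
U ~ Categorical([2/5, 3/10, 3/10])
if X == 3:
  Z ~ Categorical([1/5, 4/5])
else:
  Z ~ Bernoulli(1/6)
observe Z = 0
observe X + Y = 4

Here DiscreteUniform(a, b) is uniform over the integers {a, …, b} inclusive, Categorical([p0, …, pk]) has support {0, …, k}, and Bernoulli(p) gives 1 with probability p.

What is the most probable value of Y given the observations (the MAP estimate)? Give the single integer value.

argmax_v P(Y = v | obs) = 2

Enumerate traces; 12 have nonzero weight after conditioning:
  (W=0, X=2, Y=2, U=0, Z=0) weight 1/48
  (W=0, X=2, Y=2, U=1, Z=0) weight 1/64
  (W=0, X=2, Y=2, U=2, Z=0) weight 1/64
  (W=0, X=3, Y=1, U=0, Z=0) weight 1/200
  (W=0, X=3, Y=1, U=1, Z=0) weight 3/800
  (W=0, X=3, Y=1, U=2, Z=0) weight 3/800
  (W=1, X=2, Y=2, U=0, Z=0) weight 1/48
  (W=1, X=2, Y=2, U=1, Z=0) weight 1/64
  … 4 more
Group by Y:
  weight(Y=1) = 1/40
  weight(Y=2) = 5/48
Total weight = 1/40 + 5/48 = 31/240
P(Y=1 | obs) = 1/40 / 31/240 = 6/31
P(Y=2 | obs) = 5/48 / 31/240 = 25/31
argmax = 2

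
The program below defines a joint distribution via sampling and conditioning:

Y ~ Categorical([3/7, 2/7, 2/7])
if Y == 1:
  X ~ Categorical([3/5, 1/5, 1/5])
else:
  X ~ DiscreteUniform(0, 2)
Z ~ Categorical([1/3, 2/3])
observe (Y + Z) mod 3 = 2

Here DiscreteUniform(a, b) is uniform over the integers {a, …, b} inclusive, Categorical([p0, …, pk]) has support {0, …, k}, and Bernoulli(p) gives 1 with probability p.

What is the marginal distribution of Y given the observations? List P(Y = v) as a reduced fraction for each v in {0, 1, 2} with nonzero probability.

P(Y=1) = 2/3, P(Y=2) = 1/3

Enumerate traces; 6 have nonzero weight after conditioning:
  (Y=1, X=0, Z=1) weight 4/35
  (Y=1, X=1, Z=1) weight 4/105
  (Y=1, X=2, Z=1) weight 4/105
  (Y=2, X=0, Z=0) weight 2/63
  (Y=2, X=1, Z=0) weight 2/63
  (Y=2, X=2, Z=0) weight 2/63
Group by Y:
  weight(Y=1) = 4/21
  weight(Y=2) = 2/21
Total weight = 4/21 + 2/21 = 2/7
P(Y=1 | obs) = 4/21 / 2/7 = 2/3
P(Y=2 | obs) = 2/21 / 2/7 = 1/3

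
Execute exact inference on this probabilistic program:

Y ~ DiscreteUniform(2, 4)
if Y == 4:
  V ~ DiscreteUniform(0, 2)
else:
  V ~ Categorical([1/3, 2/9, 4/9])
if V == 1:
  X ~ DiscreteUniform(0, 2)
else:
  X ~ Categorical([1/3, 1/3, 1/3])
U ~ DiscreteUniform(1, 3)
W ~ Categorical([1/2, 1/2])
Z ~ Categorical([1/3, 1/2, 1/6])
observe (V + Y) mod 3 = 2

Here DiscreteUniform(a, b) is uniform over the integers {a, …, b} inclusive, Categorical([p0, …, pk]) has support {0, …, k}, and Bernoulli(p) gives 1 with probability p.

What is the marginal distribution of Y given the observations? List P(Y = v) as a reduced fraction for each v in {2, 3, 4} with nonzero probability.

P(Y=2) = 3/10, P(Y=3) = 2/5, P(Y=4) = 3/10

Enumerate traces; 162 have nonzero weight after conditioning:
  (Y=2, V=0, X=0, U=1, W=0, Z=0) weight 1/486
  (Y=2, V=0, X=0, U=1, W=0, Z=1) weight 1/324
  (Y=2, V=0, X=0, U=1, W=0, Z=2) weight 1/972
  (Y=2, V=0, X=0, U=1, W=1, Z=0) weight 1/486
  (Y=2, V=0, X=0, U=1, W=1, Z=1) weight 1/324
  (Y=2, V=0, X=0, U=1, W=1, Z=2) weight 1/972
  (Y=2, V=0, X=0, U=2, W=0, Z=0) weight 1/486
  (Y=2, V=0, X=0, U=2, W=0, Z=1) weight 1/324
  (Y=3, V=2, X=0, U=1, W=0, Z=0) weight 2/729
  (Y=4, V=1, X=0, U=1, W=0, Z=0) weight 1/486
  … 152 more
Group by Y:
  weight(Y=2) = 1/9
  weight(Y=3) = 4/27
  weight(Y=4) = 1/9
Total weight = 1/9 + 4/27 + 1/9 = 10/27
P(Y=2 | obs) = 1/9 / 10/27 = 3/10
P(Y=3 | obs) = 4/27 / 10/27 = 2/5
P(Y=4 | obs) = 1/9 / 10/27 = 3/10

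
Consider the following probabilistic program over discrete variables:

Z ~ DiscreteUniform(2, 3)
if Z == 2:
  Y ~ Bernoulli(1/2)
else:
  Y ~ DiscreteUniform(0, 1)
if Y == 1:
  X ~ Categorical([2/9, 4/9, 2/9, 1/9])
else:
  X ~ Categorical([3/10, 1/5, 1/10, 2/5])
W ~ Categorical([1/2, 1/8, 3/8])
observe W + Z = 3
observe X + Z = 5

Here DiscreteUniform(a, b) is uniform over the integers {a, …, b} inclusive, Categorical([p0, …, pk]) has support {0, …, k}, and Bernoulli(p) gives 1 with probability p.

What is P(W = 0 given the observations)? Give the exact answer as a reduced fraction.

P(W = 0 | obs) = 58/81

Enumerate traces; 4 have nonzero weight after conditioning:
  (Z=2, Y=0, X=3, W=1) weight 1/80
  (Z=2, Y=1, X=3, W=1) weight 1/288
  (Z=3, Y=0, X=2, W=0) weight 1/80
  (Z=3, Y=1, X=2, W=0) weight 1/36
Group by W:
  weight(W=0) = 29/720
  weight(W=1) = 23/1440
Total weight = 29/720 + 23/1440 = 9/160
P(W=0 | obs) = 29/720 / 9/160 = 58/81
P(W=1 | obs) = 23/1440 / 9/160 = 23/81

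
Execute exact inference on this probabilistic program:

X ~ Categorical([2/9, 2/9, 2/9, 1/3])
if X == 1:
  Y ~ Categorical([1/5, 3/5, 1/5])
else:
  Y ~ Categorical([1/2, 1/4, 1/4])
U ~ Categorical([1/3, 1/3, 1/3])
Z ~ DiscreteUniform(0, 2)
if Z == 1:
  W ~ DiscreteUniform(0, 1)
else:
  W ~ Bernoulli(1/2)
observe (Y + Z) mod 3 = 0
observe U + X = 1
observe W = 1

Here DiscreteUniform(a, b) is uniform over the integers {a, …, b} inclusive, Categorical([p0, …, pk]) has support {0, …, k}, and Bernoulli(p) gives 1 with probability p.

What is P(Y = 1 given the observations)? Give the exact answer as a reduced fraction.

Enumerate traces; 6 have nonzero weight after conditioning:
  (X=0, Y=0, U=1, Z=0, W=1) weight 1/162
  (X=0, Y=1, U=1, Z=2, W=1) weight 1/324
  (X=0, Y=2, U=1, Z=1, W=1) weight 1/324
  (X=1, Y=0, U=0, Z=0, W=1) weight 1/405
  (X=1, Y=1, U=0, Z=2, W=1) weight 1/135
  (X=1, Y=2, U=0, Z=1, W=1) weight 1/405
Group by Y:
  weight(Y=0) = 7/810
  weight(Y=1) = 17/1620
  weight(Y=2) = 1/180
Total weight = 7/810 + 17/1620 + 1/180 = 2/81
P(Y=0 | obs) = 7/810 / 2/81 = 7/20
P(Y=1 | obs) = 17/1620 / 2/81 = 17/40
P(Y=2 | obs) = 1/180 / 2/81 = 9/40

P(Y = 1 | obs) = 17/40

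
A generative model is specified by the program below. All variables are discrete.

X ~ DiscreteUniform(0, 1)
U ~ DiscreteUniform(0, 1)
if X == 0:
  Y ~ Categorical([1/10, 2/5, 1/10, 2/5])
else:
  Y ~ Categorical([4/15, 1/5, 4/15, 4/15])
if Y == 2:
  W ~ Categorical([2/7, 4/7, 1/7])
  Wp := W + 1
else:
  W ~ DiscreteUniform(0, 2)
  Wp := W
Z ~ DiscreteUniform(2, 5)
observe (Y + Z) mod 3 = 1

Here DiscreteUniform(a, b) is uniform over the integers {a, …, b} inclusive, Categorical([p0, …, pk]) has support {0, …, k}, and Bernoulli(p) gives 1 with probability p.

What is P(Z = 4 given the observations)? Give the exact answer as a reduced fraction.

P(Z = 4 | obs) = 31/71

Enumerate traces; 60 have nonzero weight after conditioning:
  (X=0, U=0, Y=0, W=0, Z=4) weight 1/480
  (X=0, U=0, Y=0, W=1, Z=4) weight 1/480
  (X=0, U=0, Y=0, W=2, Z=4) weight 1/480
  (X=0, U=0, Y=1, W=0, Z=3) weight 1/120
  (X=0, U=0, Y=1, W=1, Z=3) weight 1/120
  (X=0, U=0, Y=1, W=2, Z=3) weight 1/120
  (X=0, U=0, Y=2, W=0, Z=2) weight 1/560
  (X=0, U=0, Y=2, W=0, Z=5) weight 1/560
  … 52 more
Group by Z:
  weight(Z=2) = 11/240
  weight(Z=3) = 3/40
  weight(Z=4) = 31/240
  weight(Z=5) = 11/240
Total weight = 11/240 + 3/40 + 31/240 + 11/240 = 71/240
P(Z=2 | obs) = 11/240 / 71/240 = 11/71
P(Z=3 | obs) = 3/40 / 71/240 = 18/71
P(Z=4 | obs) = 31/240 / 71/240 = 31/71
P(Z=5 | obs) = 11/240 / 71/240 = 11/71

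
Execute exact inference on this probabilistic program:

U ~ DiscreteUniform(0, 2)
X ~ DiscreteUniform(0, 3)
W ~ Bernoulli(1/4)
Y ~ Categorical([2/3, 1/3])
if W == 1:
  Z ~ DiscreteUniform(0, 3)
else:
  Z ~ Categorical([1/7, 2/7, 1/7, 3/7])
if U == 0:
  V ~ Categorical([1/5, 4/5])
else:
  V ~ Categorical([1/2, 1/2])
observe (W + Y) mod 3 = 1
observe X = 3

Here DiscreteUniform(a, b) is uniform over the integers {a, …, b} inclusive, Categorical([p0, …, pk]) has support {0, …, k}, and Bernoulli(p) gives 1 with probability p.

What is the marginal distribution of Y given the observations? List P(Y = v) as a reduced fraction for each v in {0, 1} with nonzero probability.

Enumerate traces; 48 have nonzero weight after conditioning:
  (U=0, X=3, W=0, Y=1, Z=0, V=0) weight 1/1680
  (U=0, X=3, W=0, Y=1, Z=0, V=1) weight 1/420
  (U=0, X=3, W=0, Y=1, Z=1, V=0) weight 1/840
  (U=0, X=3, W=0, Y=1, Z=1, V=1) weight 1/210
  (U=0, X=3, W=0, Y=1, Z=2, V=0) weight 1/1680
  (U=0, X=3, W=0, Y=1, Z=2, V=1) weight 1/420
  (U=0, X=3, W=0, Y=1, Z=3, V=0) weight 1/560
  (U=0, X=3, W=0, Y=1, Z=3, V=1) weight 1/140
  (U=0, X=3, W=1, Y=0, Z=0, V=0) weight 1/1440
  … 39 more
Group by Y:
  weight(Y=0) = 1/24
  weight(Y=1) = 1/16
Total weight = 1/24 + 1/16 = 5/48
P(Y=0 | obs) = 1/24 / 5/48 = 2/5
P(Y=1 | obs) = 1/16 / 5/48 = 3/5

P(Y=0) = 2/5, P(Y=1) = 3/5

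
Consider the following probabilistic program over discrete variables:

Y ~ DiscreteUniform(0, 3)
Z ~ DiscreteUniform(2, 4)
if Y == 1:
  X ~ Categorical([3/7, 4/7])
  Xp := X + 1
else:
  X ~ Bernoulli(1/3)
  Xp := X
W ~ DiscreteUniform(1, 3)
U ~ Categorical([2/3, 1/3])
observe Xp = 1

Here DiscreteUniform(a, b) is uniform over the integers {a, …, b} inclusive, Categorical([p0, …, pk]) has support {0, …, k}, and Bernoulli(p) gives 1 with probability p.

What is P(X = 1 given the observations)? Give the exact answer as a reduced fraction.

Enumerate traces; 72 have nonzero weight after conditioning:
  (Y=0, Z=2, X=1, W=1, U=0) weight 1/162
  (Y=0, Z=2, X=1, W=1, U=1) weight 1/324
  (Y=0, Z=2, X=1, W=2, U=0) weight 1/162
  (Y=0, Z=2, X=1, W=2, U=1) weight 1/324
  (Y=0, Z=2, X=1, W=3, U=0) weight 1/162
  (Y=0, Z=2, X=1, W=3, U=1) weight 1/324
  (Y=0, Z=3, X=1, W=1, U=0) weight 1/162
  (Y=0, Z=3, X=1, W=1, U=1) weight 1/324
  (Y=1, Z=2, X=0, W=1, U=0) weight 1/126
  … 63 more
Group by X:
  weight(X=0) = 3/28
  weight(X=1) = 1/4
Total weight = 3/28 + 1/4 = 5/14
P(X=0 | obs) = 3/28 / 5/14 = 3/10
P(X=1 | obs) = 1/4 / 5/14 = 7/10

P(X = 1 | obs) = 7/10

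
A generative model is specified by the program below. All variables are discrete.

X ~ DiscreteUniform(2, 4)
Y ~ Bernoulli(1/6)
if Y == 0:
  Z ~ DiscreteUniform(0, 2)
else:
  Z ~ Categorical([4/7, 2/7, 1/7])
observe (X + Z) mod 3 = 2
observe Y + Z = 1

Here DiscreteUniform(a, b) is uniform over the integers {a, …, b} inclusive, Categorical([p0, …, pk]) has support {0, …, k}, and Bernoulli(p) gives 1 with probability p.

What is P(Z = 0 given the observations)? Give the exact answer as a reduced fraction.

Enumerate traces; 2 have nonzero weight after conditioning:
  (X=2, Y=1, Z=0) weight 2/63
  (X=4, Y=0, Z=1) weight 5/54
Group by Z:
  weight(Z=0) = 2/63
  weight(Z=1) = 5/54
Total weight = 2/63 + 5/54 = 47/378
P(Z=0 | obs) = 2/63 / 47/378 = 12/47
P(Z=1 | obs) = 5/54 / 47/378 = 35/47

P(Z = 0 | obs) = 12/47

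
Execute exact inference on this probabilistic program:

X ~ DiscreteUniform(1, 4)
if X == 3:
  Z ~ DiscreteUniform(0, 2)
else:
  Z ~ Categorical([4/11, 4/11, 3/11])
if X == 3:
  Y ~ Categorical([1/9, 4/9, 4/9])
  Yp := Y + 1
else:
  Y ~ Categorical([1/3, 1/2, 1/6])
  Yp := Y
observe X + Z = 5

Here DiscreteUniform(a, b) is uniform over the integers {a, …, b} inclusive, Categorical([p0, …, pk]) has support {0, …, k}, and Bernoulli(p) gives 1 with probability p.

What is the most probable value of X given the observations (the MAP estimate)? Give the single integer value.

argmax_v P(X = v | obs) = 4

Enumerate traces; 6 have nonzero weight after conditioning:
  (X=3, Z=2, Y=0) weight 1/108
  (X=3, Z=2, Y=1) weight 1/27
  (X=3, Z=2, Y=2) weight 1/27
  (X=4, Z=1, Y=0) weight 1/33
  (X=4, Z=1, Y=1) weight 1/22
  (X=4, Z=1, Y=2) weight 1/66
Group by X:
  weight(X=3) = 1/12
  weight(X=4) = 1/11
Total weight = 1/12 + 1/11 = 23/132
P(X=3 | obs) = 1/12 / 23/132 = 11/23
P(X=4 | obs) = 1/11 / 23/132 = 12/23
argmax = 4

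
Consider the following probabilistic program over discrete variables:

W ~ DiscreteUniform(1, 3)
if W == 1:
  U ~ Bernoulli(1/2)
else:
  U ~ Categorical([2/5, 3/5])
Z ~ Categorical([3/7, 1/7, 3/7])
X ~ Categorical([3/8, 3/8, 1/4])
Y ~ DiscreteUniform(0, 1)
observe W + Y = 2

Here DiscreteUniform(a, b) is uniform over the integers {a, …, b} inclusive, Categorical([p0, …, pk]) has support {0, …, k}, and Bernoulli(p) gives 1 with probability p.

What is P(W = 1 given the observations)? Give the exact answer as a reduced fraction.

P(W = 1 | obs) = 1/2

Enumerate traces; 36 have nonzero weight after conditioning:
  (W=1, U=0, Z=0, X=0, Y=1) weight 3/224
  (W=1, U=0, Z=0, X=1, Y=1) weight 3/224
  (W=1, U=0, Z=0, X=2, Y=1) weight 1/112
  (W=1, U=0, Z=1, X=0, Y=1) weight 1/224
  (W=1, U=0, Z=1, X=1, Y=1) weight 1/224
  (W=1, U=0, Z=1, X=2, Y=1) weight 1/336
  (W=1, U=0, Z=2, X=0, Y=1) weight 3/224
  (W=1, U=0, Z=2, X=1, Y=1) weight 3/224
  (W=2, U=0, Z=0, X=0, Y=0) weight 3/280
  … 27 more
Group by W:
  weight(W=1) = 1/6
  weight(W=2) = 1/6
Total weight = 1/6 + 1/6 = 1/3
P(W=1 | obs) = 1/6 / 1/3 = 1/2
P(W=2 | obs) = 1/6 / 1/3 = 1/2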